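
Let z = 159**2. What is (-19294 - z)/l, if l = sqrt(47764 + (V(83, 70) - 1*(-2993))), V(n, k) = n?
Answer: -8915*sqrt(12710)/5084 ≈ -197.69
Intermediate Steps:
z = 25281
l = 2*sqrt(12710) (l = sqrt(47764 + (83 - 1*(-2993))) = sqrt(47764 + (83 + 2993)) = sqrt(47764 + 3076) = sqrt(50840) = 2*sqrt(12710) ≈ 225.48)
(-19294 - z)/l = (-19294 - 1*25281)/((2*sqrt(12710))) = (-19294 - 25281)*(sqrt(12710)/25420) = -8915*sqrt(12710)/5084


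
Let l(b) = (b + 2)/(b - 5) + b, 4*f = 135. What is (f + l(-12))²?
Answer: 2307361/4624 ≈ 499.00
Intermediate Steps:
f = 135/4 (f = (¼)*135 = 135/4 ≈ 33.750)
l(b) = b + (2 + b)/(-5 + b) (l(b) = (2 + b)/(-5 + b) + b = b + (2 + b)/(-5 + b))
(f + l(-12))² = (135/4 + (2 + (-12)² - 4*(-12))/(-5 - 12))² = (135/4 + (2 + 144 + 48)/(-17))² = (135/4 - 1/17*194)² = (135/4 - 194/17)² = (1519/68)² = 2307361/4624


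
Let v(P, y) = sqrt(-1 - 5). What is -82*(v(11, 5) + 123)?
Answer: -10086 - 82*I*sqrt(6) ≈ -10086.0 - 200.86*I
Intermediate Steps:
v(P, y) = I*sqrt(6) (v(P, y) = sqrt(-6) = I*sqrt(6))
-82*(v(11, 5) + 123) = -82*(I*sqrt(6) + 123) = -82*(123 + I*sqrt(6)) = -10086 - 82*I*sqrt(6)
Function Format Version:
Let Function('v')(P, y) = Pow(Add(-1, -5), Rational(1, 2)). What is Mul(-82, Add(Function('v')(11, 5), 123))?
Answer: Add(-10086, Mul(-82, I, Pow(6, Rational(1, 2)))) ≈ Add(-10086., Mul(-200.86, I))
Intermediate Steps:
Function('v')(P, y) = Mul(I, Pow(6, Rational(1, 2))) (Function('v')(P, y) = Pow(-6, Rational(1, 2)) = Mul(I, Pow(6, Rational(1, 2))))
Mul(-82, Add(Function('v')(11, 5), 123)) = Mul(-82, Add(Mul(I, Pow(6, Rational(1, 2))), 123)) = Mul(-82, Add(123, Mul(I, Pow(6, Rational(1, 2))))) = Add(-10086, Mul(-82, I, Pow(6, Rational(1, 2))))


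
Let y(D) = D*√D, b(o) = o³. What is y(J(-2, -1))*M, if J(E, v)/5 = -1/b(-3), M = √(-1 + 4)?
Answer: 5*√5/81 ≈ 0.13803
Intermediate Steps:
M = √3 ≈ 1.7320
J(E, v) = 5/27 (J(E, v) = 5*(-1/((-3)³)) = 5*(-1/(-27)) = 5*(-1*(-1/27)) = 5*(1/27) = 5/27)
y(D) = D^(3/2)
y(J(-2, -1))*M = (5/27)^(3/2)*√3 = (5*√15/243)*√3 = 5*√5/81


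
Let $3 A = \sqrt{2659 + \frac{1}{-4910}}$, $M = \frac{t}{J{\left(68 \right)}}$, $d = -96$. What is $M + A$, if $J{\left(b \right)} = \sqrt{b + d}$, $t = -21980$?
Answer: $\frac{\sqrt{64103432990}}{14730} + 1570 i \sqrt{7} \approx 17.189 + 4153.8 i$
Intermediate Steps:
$J{\left(b \right)} = \sqrt{-96 + b}$ ($J{\left(b \right)} = \sqrt{b - 96} = \sqrt{-96 + b}$)
$M = 1570 i \sqrt{7}$ ($M = - \frac{21980}{\sqrt{-96 + 68}} = - \frac{21980}{\sqrt{-28}} = - \frac{21980}{2 i \sqrt{7}} = - 21980 \left(- \frac{i \sqrt{7}}{14}\right) = 1570 i \sqrt{7} \approx 4153.8 i$)
$A = \frac{\sqrt{64103432990}}{14730}$ ($A = \frac{\sqrt{2659 + \frac{1}{-4910}}}{3} = \frac{\sqrt{2659 - \frac{1}{4910}}}{3} = \frac{\sqrt{\frac{13055689}{4910}}}{3} = \frac{\frac{1}{4910} \sqrt{64103432990}}{3} = \frac{\sqrt{64103432990}}{14730} \approx 17.189$)
$M + A = 1570 i \sqrt{7} + \frac{\sqrt{64103432990}}{14730} = \frac{\sqrt{64103432990}}{14730} + 1570 i \sqrt{7}$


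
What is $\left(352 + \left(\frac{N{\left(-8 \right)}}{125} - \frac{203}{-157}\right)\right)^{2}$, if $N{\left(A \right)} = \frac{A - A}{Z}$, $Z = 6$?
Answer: $\frac{3076588089}{24649} \approx 1.2482 \cdot 10^{5}$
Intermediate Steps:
$N{\left(A \right)} = 0$ ($N{\left(A \right)} = \frac{A - A}{6} = 0 \cdot \frac{1}{6} = 0$)
$\left(352 + \left(\frac{N{\left(-8 \right)}}{125} - \frac{203}{-157}\right)\right)^{2} = \left(352 + \left(\frac{0}{125} - \frac{203}{-157}\right)\right)^{2} = \left(352 + \left(0 \cdot \frac{1}{125} - - \frac{203}{157}\right)\right)^{2} = \left(352 + \left(0 + \frac{203}{157}\right)\right)^{2} = \left(352 + \frac{203}{157}\right)^{2} = \left(\frac{55467}{157}\right)^{2} = \frac{3076588089}{24649}$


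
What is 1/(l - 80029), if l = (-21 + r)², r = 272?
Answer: -1/17028 ≈ -5.8727e-5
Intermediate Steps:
l = 63001 (l = (-21 + 272)² = 251² = 63001)
1/(l - 80029) = 1/(63001 - 80029) = 1/(-17028) = -1/17028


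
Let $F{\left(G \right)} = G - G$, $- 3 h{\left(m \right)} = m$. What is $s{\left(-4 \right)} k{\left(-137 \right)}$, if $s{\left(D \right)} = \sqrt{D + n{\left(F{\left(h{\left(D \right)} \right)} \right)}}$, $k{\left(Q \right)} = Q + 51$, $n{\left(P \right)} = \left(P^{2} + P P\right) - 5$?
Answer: $- 258 i \approx - 258.0 i$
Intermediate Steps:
$h{\left(m \right)} = - \frac{m}{3}$
$F{\left(G \right)} = 0$
$n{\left(P \right)} = -5 + 2 P^{2}$ ($n{\left(P \right)} = \left(P^{2} + P^{2}\right) - 5 = 2 P^{2} - 5 = -5 + 2 P^{2}$)
$k{\left(Q \right)} = 51 + Q$
$s{\left(D \right)} = \sqrt{-5 + D}$ ($s{\left(D \right)} = \sqrt{D - \left(5 - 2 \cdot 0^{2}\right)} = \sqrt{D + \left(-5 + 2 \cdot 0\right)} = \sqrt{D + \left(-5 + 0\right)} = \sqrt{D - 5} = \sqrt{-5 + D}$)
$s{\left(-4 \right)} k{\left(-137 \right)} = \sqrt{-5 - 4} \left(51 - 137\right) = \sqrt{-9} \left(-86\right) = 3 i \left(-86\right) = - 258 i$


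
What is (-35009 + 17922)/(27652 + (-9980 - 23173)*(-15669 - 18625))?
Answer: -17087/1136976634 ≈ -1.5028e-5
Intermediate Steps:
(-35009 + 17922)/(27652 + (-9980 - 23173)*(-15669 - 18625)) = -17087/(27652 - 33153*(-34294)) = -17087/(27652 + 1136948982) = -17087/1136976634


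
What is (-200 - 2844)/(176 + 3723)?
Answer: -3044/3899 ≈ -0.78071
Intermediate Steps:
(-200 - 2844)/(176 + 3723) = -3044/3899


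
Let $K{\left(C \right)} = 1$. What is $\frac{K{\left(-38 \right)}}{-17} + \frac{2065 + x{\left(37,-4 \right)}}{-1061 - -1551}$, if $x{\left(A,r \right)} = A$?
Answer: $\frac{17622}{4165} \approx 4.231$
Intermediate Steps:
$\frac{K{\left(-38 \right)}}{-17} + \frac{2065 + x{\left(37,-4 \right)}}{-1061 - -1551} = 1 \frac{1}{-17} + \frac{2065 + 37}{-1061 - -1551} = 1 \left(- \frac{1}{17}\right) + \frac{2102}{-1061 + 1551} = - \frac{1}{17} + \frac{2102}{490} = - \frac{1}{17} + 2102 \cdot \frac{1}{490} = - \frac{1}{17} + \frac{1051}{245} = \frac{17622}{4165}$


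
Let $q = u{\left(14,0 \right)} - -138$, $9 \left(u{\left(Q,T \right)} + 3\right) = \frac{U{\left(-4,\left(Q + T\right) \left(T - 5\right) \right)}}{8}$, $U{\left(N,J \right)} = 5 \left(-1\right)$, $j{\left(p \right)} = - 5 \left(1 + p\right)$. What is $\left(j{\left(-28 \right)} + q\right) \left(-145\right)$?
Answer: $- \frac{2818075}{72} \approx -39140.0$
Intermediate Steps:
$j{\left(p \right)} = -5 - 5 p$
$U{\left(N,J \right)} = -5$
$u{\left(Q,T \right)} = - \frac{221}{72}$ ($u{\left(Q,T \right)} = -3 + \frac{\left(-5\right) \frac{1}{8}}{9} = -3 + \frac{1}{9} \left(- \frac{5}{8}\right) = -3 - \frac{5}{72} = - \frac{221}{72}$)
$q = \frac{9715}{72}$ ($q = - \frac{221}{72} - -138 = - \frac{221}{72} + 138 = \frac{9715}{72} \approx 134.93$)
$\left(j{\left(-28 \right)} + q\right) \left(-145\right) = \left(\left(-5 - -140\right) + \frac{9715}{72}\right) \left(-145\right) = \left(\left(-5 + 140\right) + \frac{9715}{72}\right) \left(-145\right) = \left(135 + \frac{9715}{72}\right) \left(-145\right) = \frac{19435}{72} \left(-145\right) = - \frac{2818075}{72}$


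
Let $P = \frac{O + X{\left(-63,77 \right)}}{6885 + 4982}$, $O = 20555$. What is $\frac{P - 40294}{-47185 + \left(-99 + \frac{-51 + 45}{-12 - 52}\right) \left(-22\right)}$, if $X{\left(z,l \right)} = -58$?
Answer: $\frac{7650374416}{8545960715} \approx 0.8952$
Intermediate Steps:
$P = \frac{20497}{11867}$ ($P = \frac{20555 - 58}{6885 + 4982} = \frac{20497}{11867} \approx 1.7272$)
$\frac{P - 40294}{-47185 + \left(-99 + \frac{-51 + 45}{-12 - 52}\right) \left(-22\right)} = \frac{\frac{20497}{11867} - 40294}{-47185 + \left(-99 + \frac{-51 + 45}{-12 - 52}\right) \left(-22\right)} = - \frac{478148401}{11867 \left(-47185 + \left(-99 - \frac{6}{-64}\right) \left(-22\right)\right)} = - \frac{478148401}{11867 \left(-47185 + \left(-99 - - \frac{3}{32}\right) \left(-22\right)\right)} = - \frac{478148401}{11867 \left(-47185 + \left(-99 + \frac{3}{32}\right) \left(-22\right)\right)} = - \frac{478148401}{11867 \left(-47185 - - \frac{34815}{16}\right)} = - \frac{478148401}{11867 \left(-47185 + \frac{34815}{16}\right)} = - \frac{478148401}{11867 \left(- \frac{720145}{16}\right)} = \left(- \frac{478148401}{11867}\right) \left(- \frac{16}{720145}\right) = \frac{7650374416}{8545960715}$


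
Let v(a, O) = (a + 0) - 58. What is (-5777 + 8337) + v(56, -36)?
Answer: 2558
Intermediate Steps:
v(a, O) = -58 + a (v(a, O) = a - 58 = -58 + a)
(-5777 + 8337) + v(56, -36) = (-5777 + 8337) + (-58 + 56) = 2560 - 2 = 2558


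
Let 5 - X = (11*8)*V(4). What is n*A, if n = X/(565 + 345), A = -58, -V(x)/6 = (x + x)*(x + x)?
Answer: -980113/455 ≈ -2154.1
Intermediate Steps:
V(x) = -24*x**2 (V(x) = -6*(x + x)*(x + x) = -6*2*x*2*x = -24*x**2)
X = 33797 (X = 5 - 11*8*(-24*4**2) = 5 - 88*(-24*16) = 5 - 88*(-384) = 5 - 1*(-33792) = 5 + 33792 = 33797)
n = 33797/910 (n = 33797/(565 + 345) = 33797/910 ≈ 37.140)
n*A = (33797/910)*(-58) = -980113/455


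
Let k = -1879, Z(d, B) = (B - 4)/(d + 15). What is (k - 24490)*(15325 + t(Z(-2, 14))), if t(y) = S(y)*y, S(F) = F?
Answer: -68296369225/169 ≈ -4.0412e+8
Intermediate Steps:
Z(d, B) = (-4 + B)/(15 + d)
t(y) = y**2 (t(y) = y*y = y**2)
(k - 24490)*(15325 + t(Z(-2, 14))) = (-1879 - 24490)*(15325 + ((-4 + 14)/(15 - 2))**2) = -26369*(15325 + (10/13)**2) = -26369*(15325 + 100/169) = -26369*2590025/169 = -68296369225/169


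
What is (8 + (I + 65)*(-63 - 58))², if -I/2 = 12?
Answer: 24532209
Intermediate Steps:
I = -24 (I = -2*12 = -24)
(8 + (I + 65)*(-63 - 58))² = (8 + (-24 + 65)*(-63 - 58))² = (8 + 41*(-121))² = (8 - 4961)² = (-4953)² = 24532209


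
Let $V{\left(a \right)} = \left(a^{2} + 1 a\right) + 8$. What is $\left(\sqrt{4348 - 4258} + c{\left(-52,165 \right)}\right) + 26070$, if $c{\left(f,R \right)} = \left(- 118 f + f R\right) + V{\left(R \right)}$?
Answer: $51024 + 3 \sqrt{10} \approx 51034.0$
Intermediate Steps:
$V{\left(a \right)} = 8 + a + a^{2}$ ($V{\left(a \right)} = \left(a^{2} + a\right) + 8 = \left(a + a^{2}\right) + 8 = 8 + a + a^{2}$)
$c{\left(f,R \right)} = 8 + R + R^{2} - 118 f + R f$ ($c{\left(f,R \right)} = \left(- 118 f + f R\right) + \left(8 + R + R^{2}\right) = \left(- 118 f + R f\right) + \left(8 + R + R^{2}\right) = 8 + R + R^{2} - 118 f + R f$)
$\left(\sqrt{4348 - 4258} + c{\left(-52,165 \right)}\right) + 26070 = \left(\sqrt{4348 - 4258} + \left(8 + 165 + 165^{2} - -6136 + 165 \left(-52\right)\right)\right) + 26070 = \left(\sqrt{90} + \left(8 + 165 + 27225 + 6136 - 8580\right)\right) + 26070 = \left(3 \sqrt{10} + 24954\right) + 26070 = \left(24954 + 3 \sqrt{10}\right) + 26070 = 51024 + 3 \sqrt{10}$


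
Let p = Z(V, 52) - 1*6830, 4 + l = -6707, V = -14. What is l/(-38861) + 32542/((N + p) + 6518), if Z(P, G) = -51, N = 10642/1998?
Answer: -630476049831/6942828538 ≈ -90.810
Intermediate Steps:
l = -6711 (l = -4 - 6707 = -6711)
N = 5321/999 (N = 10642*(1/1998) = 5321/999 ≈ 5.3263)
p = -6881 (p = -51 - 1*6830 = -51 - 6830 = -6881)
l/(-38861) + 32542/((N + p) + 6518) = -6711/(-38861) + 32542/((5321/999 - 6881) + 6518) = -6711*(-1/38861) + 32542/(-6868798/999 + 6518) = 6711/38861 + 32542/(-357316/999) = 6711/38861 + 32542*(-999/357316) = 6711/38861 - 16254729/178658 = -630476049831/6942828538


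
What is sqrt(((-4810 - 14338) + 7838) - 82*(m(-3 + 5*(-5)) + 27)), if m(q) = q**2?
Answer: 14*I*sqrt(397) ≈ 278.95*I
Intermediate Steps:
sqrt(((-4810 - 14338) + 7838) - 82*(m(-3 + 5*(-5)) + 27)) = sqrt(((-4810 - 14338) + 7838) - 82*((-3 + 5*(-5))**2 + 27)) = sqrt((-19148 + 7838) - 82*((-3 - 25)**2 + 27)) = sqrt(-11310 - 82*((-28)**2 + 27)) = sqrt(-11310 - 82*(784 + 27)) = sqrt(-11310 - 82*811) = sqrt(-11310 - 66502) = sqrt(-77812) = 14*I*sqrt(397)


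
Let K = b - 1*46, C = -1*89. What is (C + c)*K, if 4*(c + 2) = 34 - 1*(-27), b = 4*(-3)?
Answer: 8787/2 ≈ 4393.5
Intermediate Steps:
b = -12
c = 53/4 (c = -2 + (34 - 1*(-27))/4 = -2 + (34 + 27)/4 = -2 + (1/4)*61 = -2 + 61/4 = 53/4 ≈ 13.250)
C = -89
K = -58 (K = -12 - 1*46 = -12 - 46 = -58)
(C + c)*K = (-89 + 53/4)*(-58) = -303/4*(-58) = 8787/2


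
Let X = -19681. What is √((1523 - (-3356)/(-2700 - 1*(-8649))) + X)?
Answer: I*√71400285346/1983 ≈ 134.75*I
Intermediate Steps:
√((1523 - (-3356)/(-2700 - 1*(-8649))) + X) = √((1523 - (-3356)/(-2700 - 1*(-8649))) - 19681) = √((1523 - (-3356)/(-2700 + 8649)) - 19681) = √((1523 - (-3356)/5949) - 19681) = √((1523 - 1*(-3356/5949)) - 19681) = √((1523 + 3356/5949) - 19681) = √(9063683/5949 - 19681) = √(-108018586/5949) = I*√71400285346/1983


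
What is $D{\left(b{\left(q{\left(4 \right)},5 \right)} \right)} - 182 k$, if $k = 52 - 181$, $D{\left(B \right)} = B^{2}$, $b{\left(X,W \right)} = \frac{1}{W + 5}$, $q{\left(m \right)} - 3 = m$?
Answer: $\frac{2347801}{100} \approx 23478.0$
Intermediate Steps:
$q{\left(m \right)} = 3 + m$
$b{\left(X,W \right)} = \frac{1}{5 + W}$
$k = -129$
$D{\left(b{\left(q{\left(4 \right)},5 \right)} \right)} - 182 k = \left(\frac{1}{5 + 5}\right)^{2} - -23478 = \left(\frac{1}{10}\right)^{2} + 23478 = \frac{1}{100} + 23478 = \frac{2347801}{100}$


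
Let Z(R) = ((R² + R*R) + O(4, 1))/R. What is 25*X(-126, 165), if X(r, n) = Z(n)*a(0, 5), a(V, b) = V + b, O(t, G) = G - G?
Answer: 41250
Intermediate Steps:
O(t, G) = 0
Z(R) = 2*R (Z(R) = ((R² + R*R) + 0)/R = ((R² + R²) + 0)/R = (2*R² + 0)/R = (2*R²)/R = 2*R)
X(r, n) = 10*n (X(r, n) = (2*n)*(0 + 5) = (2*n)*5 = 10*n)
25*X(-126, 165) = 25*(10*165) = 25*1650 = 41250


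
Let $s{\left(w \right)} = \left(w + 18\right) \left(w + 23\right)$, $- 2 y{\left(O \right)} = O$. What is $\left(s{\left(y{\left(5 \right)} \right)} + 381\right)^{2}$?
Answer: $\frac{7812025}{16} \approx 4.8825 \cdot 10^{5}$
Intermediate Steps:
$y{\left(O \right)} = - \frac{O}{2}$
$s{\left(w \right)} = \left(18 + w\right) \left(23 + w\right)$
$\left(s{\left(y{\left(5 \right)} \right)} + 381\right)^{2} = \left(\left(414 + \left(\left(- \frac{1}{2}\right) 5\right)^{2} + 41 \left(\left(- \frac{1}{2}\right) 5\right)\right) + 381\right)^{2} = \left(\left(414 + \left(- \frac{5}{2}\right)^{2} + 41 \left(- \frac{5}{2}\right)\right) + 381\right)^{2} = \left(\left(414 + \frac{25}{4} - \frac{205}{2}\right) + 381\right)^{2} = \left(\frac{1271}{4} + 381\right)^{2} = \left(\frac{2795}{4}\right)^{2} = \frac{7812025}{16}$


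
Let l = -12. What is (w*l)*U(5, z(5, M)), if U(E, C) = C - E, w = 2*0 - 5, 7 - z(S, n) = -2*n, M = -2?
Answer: -120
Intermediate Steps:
z(S, n) = 7 + 2*n (z(S, n) = 7 - (-2)*n = 7 + 2*n)
w = -5 (w = 0 - 5 = -5)
(w*l)*U(5, z(5, M)) = (-5*(-12))*((7 + 2*(-2)) - 1*5) = 60*((7 - 4) - 5) = 60*(3 - 5) = 60*(-2) = -120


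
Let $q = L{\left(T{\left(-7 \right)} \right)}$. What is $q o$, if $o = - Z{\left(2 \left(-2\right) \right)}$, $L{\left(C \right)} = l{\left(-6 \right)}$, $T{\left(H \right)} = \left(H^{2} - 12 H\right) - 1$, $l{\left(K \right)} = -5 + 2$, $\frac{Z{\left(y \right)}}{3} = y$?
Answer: $-36$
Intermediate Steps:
$Z{\left(y \right)} = 3 y$
$l{\left(K \right)} = -3$
$T{\left(H \right)} = -1 + H^{2} - 12 H$
$L{\left(C \right)} = -3$
$o = 12$ ($o = - 3 \cdot 2 \left(-2\right) = - 3 \left(-4\right) = \left(-1\right) \left(-12\right) = 12$)
$q = -3$
$q o = \left(-3\right) 12 = -36$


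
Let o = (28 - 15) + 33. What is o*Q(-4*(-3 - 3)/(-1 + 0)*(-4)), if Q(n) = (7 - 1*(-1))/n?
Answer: 23/6 ≈ 3.8333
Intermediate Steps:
Q(n) = 8/n (Q(n) = (7 + 1)/n = 8/n)
o = 46 (o = 13 + 33 = 46)
o*Q(-4*(-3 - 3)/(-1 + 0)*(-4)) = 46*(8/((-4*(-3 - 3)/(-1 + 0)*(-4)))) = 46*(8/((-(-24)/(-1)*(-4)))) = 46*(8/((-(-24)*(-1)*(-4)))) = 46*(8/((-4*6*(-4)))) = 46*(8/((-24*(-4)))) = 46*(8/96) = 46*(8*(1/96)) = 46*(1/12) = 23/6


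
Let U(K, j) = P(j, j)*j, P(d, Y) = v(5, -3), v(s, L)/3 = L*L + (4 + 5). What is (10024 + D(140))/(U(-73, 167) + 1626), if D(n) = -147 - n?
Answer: 9737/10644 ≈ 0.91479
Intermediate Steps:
v(s, L) = 27 + 3*L² (v(s, L) = 3*(L*L + (4 + 5)) = 3*(L² + 9) = 3*(9 + L²) = 27 + 3*L²)
P(d, Y) = 54 (P(d, Y) = 27 + 3*(-3)² = 27 + 3*9 = 27 + 27 = 54)
U(K, j) = 54*j
(10024 + D(140))/(U(-73, 167) + 1626) = (10024 + (-147 - 1*140))/(54*167 + 1626) = (10024 + (-147 - 140))/(9018 + 1626) = (10024 - 287)/10644 = 9737*(1/10644) = 9737/10644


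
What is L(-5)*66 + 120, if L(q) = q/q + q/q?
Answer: 252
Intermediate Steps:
L(q) = 2 (L(q) = 1 + 1 = 2)
L(-5)*66 + 120 = 2*66 + 120 = 132 + 120 = 252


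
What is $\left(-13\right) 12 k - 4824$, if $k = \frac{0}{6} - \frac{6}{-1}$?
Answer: $-5760$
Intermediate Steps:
$k = 6$ ($k = 0 \cdot \frac{1}{6} - -6 = 0 + 6 = 6$)
$\left(-13\right) 12 k - 4824 = \left(-13\right) 12 \cdot 6 - 4824 = \left(-156\right) 6 - 4824 = -936 - 4824 = -5760$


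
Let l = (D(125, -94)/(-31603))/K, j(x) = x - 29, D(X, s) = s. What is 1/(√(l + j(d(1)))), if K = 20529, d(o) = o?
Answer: -39*I*√7748560472489474/18165783542 ≈ -0.18898*I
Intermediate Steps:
j(x) = -29 + x
l = 94/648777987 (l = -94/(-31603)/20529 = -94*(-1/31603)*(1/20529) = (94/31603)*(1/20529) = 94/648777987 ≈ 1.4489e-7)
1/(√(l + j(d(1)))) = 1/(√(94/648777987 + (-29 + 1))) = 1/(√(94/648777987 - 28)) = 1/(√(-18165783542/648777987)) = 1/(I*√7748560472489474/16635333) = -39*I*√7748560472489474/18165783542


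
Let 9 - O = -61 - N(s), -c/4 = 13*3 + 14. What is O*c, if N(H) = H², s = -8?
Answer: -28408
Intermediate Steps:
c = -212 (c = -4*(13*3 + 14) = -4*(39 + 14) = -4*53 = -212)
O = 134 (O = 9 - (-61 - 1*(-8)²) = 9 - (-61 - 1*64) = 9 - (-61 - 64) = 9 - 1*(-125) = 9 + 125 = 134)
O*c = 134*(-212) = -28408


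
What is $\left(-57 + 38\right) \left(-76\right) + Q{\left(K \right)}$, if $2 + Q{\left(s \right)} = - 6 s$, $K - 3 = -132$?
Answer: $2216$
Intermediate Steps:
$K = -129$ ($K = 3 - 132 = -129$)
$Q{\left(s \right)} = -2 - 6 s$
$\left(-57 + 38\right) \left(-76\right) + Q{\left(K \right)} = \left(-57 + 38\right) \left(-76\right) - -772 = \left(-19\right) \left(-76\right) + \left(-2 + 774\right) = 1444 + 772 = 2216$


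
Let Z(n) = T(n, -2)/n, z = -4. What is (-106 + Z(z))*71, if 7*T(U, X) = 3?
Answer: -210941/28 ≈ -7533.6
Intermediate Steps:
T(U, X) = 3/7 (T(U, X) = (1/7)*3 = 3/7)
Z(n) = 3/(7*n)
(-106 + Z(z))*71 = (-106 + (3/7)/(-4))*71 = (-106 + (3/7)*(-1/4))*71 = (-106 - 3/28)*71 = -2971/28*71 = -210941/28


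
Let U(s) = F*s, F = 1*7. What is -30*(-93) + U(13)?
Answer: 2881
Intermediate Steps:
F = 7
U(s) = 7*s
-30*(-93) + U(13) = -30*(-93) + 7*13 = 2790 + 91 = 2881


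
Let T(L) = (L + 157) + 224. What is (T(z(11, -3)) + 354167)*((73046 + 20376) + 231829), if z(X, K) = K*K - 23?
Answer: 115312538034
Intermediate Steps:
z(X, K) = -23 + K**2 (z(X, K) = K**2 - 23 = -23 + K**2)
T(L) = 381 + L (T(L) = (157 + L) + 224 = 381 + L)
(T(z(11, -3)) + 354167)*((73046 + 20376) + 231829) = ((381 + (-23 + (-3)**2)) + 354167)*((73046 + 20376) + 231829) = ((381 + (-23 + 9)) + 354167)*(93422 + 231829) = ((381 - 14) + 354167)*325251 = (367 + 354167)*325251 = 354534*325251 = 115312538034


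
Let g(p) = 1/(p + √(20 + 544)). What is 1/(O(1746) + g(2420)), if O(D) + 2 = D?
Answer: 3404193468/5936914815019 + 2*√141/17810744445057 ≈ 0.00057339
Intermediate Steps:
g(p) = 1/(p + 2*√141) (g(p) = 1/(p + √564) = 1/(p + 2*√141))
O(D) = -2 + D
1/(O(1746) + g(2420)) = 1/((-2 + 1746) + 1/(2420 + 2*√141)) = 1/(1744 + 1/(2420 + 2*√141))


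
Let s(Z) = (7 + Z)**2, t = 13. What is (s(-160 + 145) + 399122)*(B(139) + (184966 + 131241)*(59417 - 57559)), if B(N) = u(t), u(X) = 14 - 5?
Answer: 234526810731390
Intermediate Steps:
u(X) = 9
B(N) = 9
(s(-160 + 145) + 399122)*(B(139) + (184966 + 131241)*(59417 - 57559)) = ((7 + (-160 + 145))**2 + 399122)*(9 + (184966 + 131241)*(59417 - 57559)) = ((7 - 15)**2 + 399122)*(9 + 316207*1858) = ((-8)**2 + 399122)*(9 + 587512606) = (64 + 399122)*587512615 = 399186*587512615 = 234526810731390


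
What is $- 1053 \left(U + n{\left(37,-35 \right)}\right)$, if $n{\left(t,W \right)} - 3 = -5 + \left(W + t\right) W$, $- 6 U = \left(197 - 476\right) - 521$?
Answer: $-64584$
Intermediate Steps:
$U = \frac{400}{3}$ ($U = - \frac{\left(197 - 476\right) - 521}{6} = - \frac{-279 - 521}{6} = \left(- \frac{1}{6}\right) \left(-800\right) = \frac{400}{3} \approx 133.33$)
$n{\left(t,W \right)} = -2 + W \left(W + t\right)$ ($n{\left(t,W \right)} = 3 + \left(-5 + \left(W + t\right) W\right) = 3 + \left(-5 + W \left(W + t\right)\right) = -2 + W \left(W + t\right)$)
$- 1053 \left(U + n{\left(37,-35 \right)}\right) = - 1053 \left(\frac{400}{3} - \left(1297 - 1225\right)\right) = - 1053 \left(\frac{400}{3} - 72\right) = \left(-1053\right) \frac{184}{3} = -64584$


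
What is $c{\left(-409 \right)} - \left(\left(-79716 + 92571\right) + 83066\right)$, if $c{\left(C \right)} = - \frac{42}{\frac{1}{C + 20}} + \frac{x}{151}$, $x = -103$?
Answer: $- \frac{12017136}{151} \approx -79584.0$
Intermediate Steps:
$c{\left(C \right)} = - \frac{126943}{151} - 42 C$ ($c{\left(C \right)} = - \frac{42}{\frac{1}{C + 20}} - \frac{103}{151} = - \frac{42}{\frac{1}{20 + C}} - \frac{103}{151} = - 42 \left(20 + C\right) - \frac{103}{151} = \left(-840 - 42 C\right) - \frac{103}{151} = - \frac{126943}{151} - 42 C$)
$c{\left(-409 \right)} - \left(\left(-79716 + 92571\right) + 83066\right) = \left(- \frac{126943}{151} - -17178\right) - \left(\left(-79716 + 92571\right) + 83066\right) = \left(- \frac{126943}{151} + 17178\right) - \left(12855 + 83066\right) = \frac{2466935}{151} - 95921 = - \frac{12017136}{151}$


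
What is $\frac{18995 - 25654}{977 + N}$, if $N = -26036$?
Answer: $\frac{6659}{25059} \approx 0.26573$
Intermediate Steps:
$\frac{18995 - 25654}{977 + N} = \frac{18995 - 25654}{977 - 26036} = - \frac{6659}{-25059} = \left(-6659\right) \left(- \frac{1}{25059}\right) = \frac{6659}{25059}$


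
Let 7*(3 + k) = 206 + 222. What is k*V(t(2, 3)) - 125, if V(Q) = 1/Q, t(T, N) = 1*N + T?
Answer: -3968/35 ≈ -113.37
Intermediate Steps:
t(T, N) = N + T
k = 407/7 (k = -3 + (206 + 222)/7 = -3 + (1/7)*428 = -3 + 428/7 = 407/7 ≈ 58.143)
k*V(t(2, 3)) - 125 = 407/(7*(3 + 2)) - 125 = (407/7)/5 - 125 = (407/7)*(1/5) - 125 = 407/35 - 125 = -3968/35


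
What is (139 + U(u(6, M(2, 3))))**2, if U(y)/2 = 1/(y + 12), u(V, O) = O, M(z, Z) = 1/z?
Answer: 12103441/625 ≈ 19366.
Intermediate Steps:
U(y) = 2/(12 + y) (U(y) = 2/(y + 12) = 2/(12 + y))
(139 + U(u(6, M(2, 3))))**2 = (139 + 2/(12 + 1/2))**2 = (139 + 2/(25/2))**2 = (139 + 2*(2/25))**2 = (139 + 4/25)**2 = (3479/25)**2 = 12103441/625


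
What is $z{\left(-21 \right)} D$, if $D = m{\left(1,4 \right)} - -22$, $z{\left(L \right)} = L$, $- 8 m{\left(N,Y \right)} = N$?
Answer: $- \frac{3675}{8} \approx -459.38$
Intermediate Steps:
$m{\left(N,Y \right)} = - \frac{N}{8}$
$D = \frac{175}{8}$ ($D = \left(- \frac{1}{8}\right) 1 - -22 = - \frac{1}{8} + 22 = \frac{175}{8} \approx 21.875$)
$z{\left(-21 \right)} D = \left(-21\right) \frac{175}{8} = - \frac{3675}{8}$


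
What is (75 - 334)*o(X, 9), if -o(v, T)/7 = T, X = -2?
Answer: 16317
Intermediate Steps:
o(v, T) = -7*T
(75 - 334)*o(X, 9) = (75 - 334)*(-7*9) = -259*(-63) = 16317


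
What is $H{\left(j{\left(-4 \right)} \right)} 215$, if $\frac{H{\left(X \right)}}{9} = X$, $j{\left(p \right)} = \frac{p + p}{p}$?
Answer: $3870$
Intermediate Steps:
$j{\left(p \right)} = 2$ ($j{\left(p \right)} = \frac{2 p}{p} = 2$)
$H{\left(X \right)} = 9 X$
$H{\left(j{\left(-4 \right)} \right)} 215 = 9 \cdot 2 \cdot 215 = 18 \cdot 215 = 3870$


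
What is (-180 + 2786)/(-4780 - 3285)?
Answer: -2606/8065 ≈ -0.32312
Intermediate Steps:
(-180 + 2786)/(-4780 - 3285) = 2606/(-8065) = 2606*(-1/8065) = -2606/8065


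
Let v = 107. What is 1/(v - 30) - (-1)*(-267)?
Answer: -20558/77 ≈ -266.99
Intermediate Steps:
1/(v - 30) - (-1)*(-267) = 1/(107 - 30) - (-1)*(-267) = 1/77 - 1*267 = 1/77 - 267 = -20558/77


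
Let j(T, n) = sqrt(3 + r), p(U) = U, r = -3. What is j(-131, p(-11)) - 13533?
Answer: -13533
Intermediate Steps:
j(T, n) = 0 (j(T, n) = sqrt(3 - 3) = sqrt(0) = 0)
j(-131, p(-11)) - 13533 = 0 - 13533 = -13533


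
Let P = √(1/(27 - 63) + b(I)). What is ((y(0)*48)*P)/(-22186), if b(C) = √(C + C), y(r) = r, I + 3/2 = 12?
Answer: 0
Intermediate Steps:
I = 21/2 (I = -3/2 + 12 = 21/2 ≈ 10.500)
b(C) = √2*√C (b(C) = √(2*C) = √2*√C)
P = √(-1/36 + √21) (P = √(1/(27 - 63) + √2*√(21/2)) = √(1/(-36) + √2*(√42/2)) = √(-1/36 + √21) ≈ 2.1342)
((y(0)*48)*P)/(-22186) = ((0*48)*(√(-1 + 36*√21)/6))/(-22186) = (0*(√(-1 + 36*√21)/6))*(-1/22186) = 0*(-1/22186) = 0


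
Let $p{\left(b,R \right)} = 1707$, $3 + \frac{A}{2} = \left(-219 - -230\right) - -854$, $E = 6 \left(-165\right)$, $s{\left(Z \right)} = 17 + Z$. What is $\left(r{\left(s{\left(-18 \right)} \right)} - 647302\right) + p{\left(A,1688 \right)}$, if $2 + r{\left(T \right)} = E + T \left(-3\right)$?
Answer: $-646584$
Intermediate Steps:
$E = -990$
$r{\left(T \right)} = -992 - 3 T$ ($r{\left(T \right)} = -2 + \left(-990 + T \left(-3\right)\right) = -2 - \left(990 + 3 T\right) = -992 - 3 T$)
$A = 1724$ ($A = -6 + 2 \left(\left(-219 - -230\right) - -854\right) = -6 + 2 \left(\left(-219 + 230\right) + 854\right) = -6 + 2 \left(11 + 854\right) = -6 + 2 \cdot 865 = -6 + 1730 = 1724$)
$\left(r{\left(s{\left(-18 \right)} \right)} - 647302\right) + p{\left(A,1688 \right)} = \left(\left(-992 - 3 \left(17 - 18\right)\right) - 647302\right) + 1707 = \left(\left(-992 - -3\right) - 647302\right) + 1707 = \left(\left(-992 + 3\right) - 647302\right) + 1707 = \left(-989 - 647302\right) + 1707 = -648291 + 1707 = -646584$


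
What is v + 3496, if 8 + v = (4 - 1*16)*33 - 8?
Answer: 3084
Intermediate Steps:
v = -412 (v = -8 + ((4 - 1*16)*33 - 8) = -8 + ((4 - 16)*33 - 8) = -8 + (-12*33 - 8) = -8 + (-396 - 8) = -8 - 404 = -412)
v + 3496 = -412 + 3496 = 3084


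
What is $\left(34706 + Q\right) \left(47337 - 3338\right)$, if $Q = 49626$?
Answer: $3710523668$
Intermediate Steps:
$\left(34706 + Q\right) \left(47337 - 3338\right) = \left(34706 + 49626\right) \left(47337 - 3338\right) = 84332 \cdot 43999 = 3710523668$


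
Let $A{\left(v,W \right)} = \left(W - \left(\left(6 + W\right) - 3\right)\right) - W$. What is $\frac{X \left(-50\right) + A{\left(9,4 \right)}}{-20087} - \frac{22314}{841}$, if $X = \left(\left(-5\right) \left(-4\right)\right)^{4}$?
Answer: $\frac{6279784569}{16893167} \approx 371.74$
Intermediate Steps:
$A{\left(v,W \right)} = -3 - W$ ($A{\left(v,W \right)} = \left(W - \left(3 + W\right)\right) - W = -3 - W$)
$X = 160000$ ($X = 20^{4} = 160000$)
$\frac{X \left(-50\right) + A{\left(9,4 \right)}}{-20087} - \frac{22314}{841} = \frac{160000 \left(-50\right) - 7}{-20087} - \frac{22314}{841} = \left(-8000000 - 7\right) \left(- \frac{1}{20087}\right) - \frac{22314}{841} = \left(-8000007\right) \left(- \frac{1}{20087}\right) - \frac{22314}{841} = \frac{8000007}{20087} - \frac{22314}{841} = \frac{6279784569}{16893167}$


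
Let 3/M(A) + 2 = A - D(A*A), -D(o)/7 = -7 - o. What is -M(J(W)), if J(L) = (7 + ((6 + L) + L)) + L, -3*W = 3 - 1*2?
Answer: 1/349 ≈ 0.0028653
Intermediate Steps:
W = -⅓ (W = -(3 - 1*2)/3 = -(3 - 2)/3 = -⅓*1 = -⅓ ≈ -0.33333)
D(o) = 49 + 7*o (D(o) = -7*(-7 - o) = 49 + 7*o)
J(L) = 13 + 3*L (J(L) = (7 + (6 + 2*L)) + L = (13 + 2*L) + L = 13 + 3*L)
M(A) = 3/(-51 + A - 7*A²) (M(A) = 3/(-2 + (A - (49 + 7*(A*A)))) = 3/(-2 + (A - (49 + 7*A²))) = 3/(-2 + (A + (-49 - 7*A²))) = 3/(-2 + (-49 + A - 7*A²)) = 3/(-51 + A - 7*A²))
-M(J(W)) = -(-3)/(51 - (13 + 3*(-⅓)) + 7*(13 + 3*(-⅓))²) = -(-3)/(51 - (13 - 1) + 7*(13 - 1)²) = -(-3)/(51 - 1*12 + 7*12²) = -(-3)/(51 - 12 + 7*144) = -(-3)/(51 - 12 + 1008) = -(-3)/1047 = -1*(-1/349) = 1/349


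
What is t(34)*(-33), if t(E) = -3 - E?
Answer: 1221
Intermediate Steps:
t(34)*(-33) = (-3 - 1*34)*(-33) = (-3 - 34)*(-33) = -37*(-33) = 1221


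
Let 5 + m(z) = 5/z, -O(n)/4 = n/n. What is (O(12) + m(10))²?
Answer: 289/4 ≈ 72.250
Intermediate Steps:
O(n) = -4 (O(n) = -4*n/n = -4*1 = -4)
m(z) = -5 + 5/z
(O(12) + m(10))² = (-4 + (-5 + 5/10))² = (-4 + (-5 + 5*(⅒)))² = (-4 + (-5 + ½))² = (-4 - 9/2)² = (-17/2)² = 289/4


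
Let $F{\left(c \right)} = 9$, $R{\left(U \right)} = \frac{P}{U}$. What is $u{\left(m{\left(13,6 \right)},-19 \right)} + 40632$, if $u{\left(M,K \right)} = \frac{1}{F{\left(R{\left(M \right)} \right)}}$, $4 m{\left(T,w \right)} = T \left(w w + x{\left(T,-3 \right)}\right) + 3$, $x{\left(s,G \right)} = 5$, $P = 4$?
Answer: $\frac{365689}{9} \approx 40632.0$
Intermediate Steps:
$R{\left(U \right)} = \frac{4}{U}$
$m{\left(T,w \right)} = \frac{3}{4} + \frac{T \left(5 + w^{2}\right)}{4}$ ($m{\left(T,w \right)} = \frac{T \left(w w + 5\right) + 3}{4} = \frac{T \left(w^{2} + 5\right) + 3}{4} = \frac{T \left(5 + w^{2}\right) + 3}{4} = \frac{3 + T \left(5 + w^{2}\right)}{4} = \frac{3}{4} + \frac{T \left(5 + w^{2}\right)}{4}$)
$u{\left(M,K \right)} = \frac{1}{9}$
$u{\left(m{\left(13,6 \right)},-19 \right)} + 40632 = \frac{1}{9} + 40632 = \frac{365689}{9}$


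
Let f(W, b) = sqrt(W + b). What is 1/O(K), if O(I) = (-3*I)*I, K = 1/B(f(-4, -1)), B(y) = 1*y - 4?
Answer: -11/3 + 8*I*sqrt(5)/3 ≈ -3.6667 + 5.9628*I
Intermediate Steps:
B(y) = -4 + y (B(y) = y - 4 = -4 + y)
K = 1/(-4 + I*sqrt(5)) (K = 1/(-4 + sqrt(-4 - 1)) = 1/(-4 + sqrt(-5)) = 1/(-4 + I*sqrt(5)) ≈ -0.19048 - 0.10648*I)
O(I) = -3*I**2
1/O(K) = 1/(-3*(-4/21 - I*sqrt(5)/21)**2) = -1/(3*(-4/21 - I*sqrt(5)/21)**2)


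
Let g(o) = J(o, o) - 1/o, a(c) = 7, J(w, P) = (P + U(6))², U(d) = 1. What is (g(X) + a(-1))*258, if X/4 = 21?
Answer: 26121941/14 ≈ 1.8659e+6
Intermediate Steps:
X = 84 (X = 4*21 = 84)
J(w, P) = (1 + P)² (J(w, P) = (P + 1)² = (1 + P)²)
g(o) = (1 + o)² - 1/o
(g(X) + a(-1))*258 = (((1 + 84)² - 1/84) + 7)*258 = ((85² - 1*1/84) + 7)*258 = ((7225 - 1/84) + 7)*258 = (606899/84 + 7)*258 = (607487/84)*258 = 26121941/14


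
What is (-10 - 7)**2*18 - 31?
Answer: 5171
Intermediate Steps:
(-10 - 7)**2*18 - 31 = (-17)**2*18 - 31 = 289*18 - 31 = 5202 - 31 = 5171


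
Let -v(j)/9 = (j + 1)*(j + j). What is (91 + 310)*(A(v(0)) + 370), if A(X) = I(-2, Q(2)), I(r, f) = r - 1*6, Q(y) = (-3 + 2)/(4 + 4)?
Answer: 145162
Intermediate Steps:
v(j) = -18*j*(1 + j) (v(j) = -9*(j + 1)*(j + j) = -9*(1 + j)*2*j = -18*j*(1 + j))
Q(y) = -1/8
I(r, f) = -6 + r (I(r, f) = r - 6 = -6 + r)
A(X) = -8 (A(X) = -6 - 2 = -8)
(91 + 310)*(A(v(0)) + 370) = (91 + 310)*(-8 + 370) = 401*362 = 145162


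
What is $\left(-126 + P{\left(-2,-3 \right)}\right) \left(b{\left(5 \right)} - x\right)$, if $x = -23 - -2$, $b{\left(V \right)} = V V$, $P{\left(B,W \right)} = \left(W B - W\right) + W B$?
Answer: $-5106$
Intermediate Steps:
$P{\left(B,W \right)} = - W + 2 B W$ ($P{\left(B,W \right)} = \left(B W - W\right) + B W = \left(- W + B W\right) + B W = - W + 2 B W$)
$b{\left(V \right)} = V^{2}$
$x = -21$ ($x = -23 + 2 = -21$)
$\left(-126 + P{\left(-2,-3 \right)}\right) \left(b{\left(5 \right)} - x\right) = \left(-126 - 3 \left(-1 + 2 \left(-2\right)\right)\right) \left(5^{2} - -21\right) = \left(-126 - 3 \left(-1 - 4\right)\right) \left(25 + 21\right) = \left(-126 - -15\right) 46 = \left(-126 + 15\right) 46 = \left(-111\right) 46 = -5106$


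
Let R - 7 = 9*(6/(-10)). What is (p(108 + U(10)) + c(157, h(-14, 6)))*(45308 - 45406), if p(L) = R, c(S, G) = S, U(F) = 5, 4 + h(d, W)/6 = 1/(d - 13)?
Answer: -77714/5 ≈ -15543.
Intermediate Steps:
h(d, W) = -24 + 6/(-13 + d) (h(d, W) = -24 + 6/(d - 13) = -24 + 6/(-13 + d))
R = 8/5 (R = 7 + 9*(6/(-10)) = 7 + 9*(6*(-⅒)) = 7 + 9*(-⅗) = 7 - 27/5 = 8/5 ≈ 1.6000)
p(L) = 8/5
(p(108 + U(10)) + c(157, h(-14, 6)))*(45308 - 45406) = (8/5 + 157)*(45308 - 45406) = (793/5)*(-98) = -77714/5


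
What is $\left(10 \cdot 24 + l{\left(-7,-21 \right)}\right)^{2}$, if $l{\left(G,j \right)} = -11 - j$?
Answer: $62500$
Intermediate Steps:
$\left(10 \cdot 24 + l{\left(-7,-21 \right)}\right)^{2} = \left(10 \cdot 24 - -10\right)^{2} = \left(240 + \left(-11 + 21\right)\right)^{2} = \left(240 + 10\right)^{2} = 250^{2} = 62500$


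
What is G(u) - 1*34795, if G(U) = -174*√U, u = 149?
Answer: -34795 - 174*√149 ≈ -36919.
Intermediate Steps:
G(u) - 1*34795 = -174*√149 - 1*34795 = -174*√149 - 34795 = -34795 - 174*√149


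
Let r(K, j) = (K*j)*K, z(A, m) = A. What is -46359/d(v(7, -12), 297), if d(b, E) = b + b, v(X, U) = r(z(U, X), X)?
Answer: -5151/224 ≈ -22.996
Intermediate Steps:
r(K, j) = j*K²
v(X, U) = X*U²
d(b, E) = 2*b
-46359/d(v(7, -12), 297) = -46359/(2*(7*(-12)²)) = -46359/(2*(7*144)) = -46359/(2*1008) = -46359/2016 = -46359*1/2016 = -5151/224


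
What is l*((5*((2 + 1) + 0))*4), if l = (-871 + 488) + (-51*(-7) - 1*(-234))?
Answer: 12480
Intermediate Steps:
l = 208 (l = -383 + (357 + 234) = -383 + 591 = 208)
l*((5*((2 + 1) + 0))*4) = 208*((5*((2 + 1) + 0))*4) = 208*((5*(3 + 0))*4) = 208*((5*3)*4) = 208*(15*4) = 208*60 = 12480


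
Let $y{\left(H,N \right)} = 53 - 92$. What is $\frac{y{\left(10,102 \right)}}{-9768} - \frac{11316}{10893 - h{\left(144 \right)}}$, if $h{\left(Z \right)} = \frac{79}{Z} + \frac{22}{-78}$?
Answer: $- \frac{68708559751}{66393737432} \approx -1.0349$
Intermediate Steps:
$y{\left(H,N \right)} = -39$ ($y{\left(H,N \right)} = 53 - 92 = -39$)
$h{\left(Z \right)} = - \frac{11}{39} + \frac{79}{Z}$ ($h{\left(Z \right)} = \frac{79}{Z} + 22 \left(- \frac{1}{78}\right) = \frac{79}{Z} - \frac{11}{39} = - \frac{11}{39} + \frac{79}{Z}$)
$\frac{y{\left(10,102 \right)}}{-9768} - \frac{11316}{10893 - h{\left(144 \right)}} = - \frac{39}{-9768} - \frac{11316}{10893 - \left(- \frac{11}{39} + \frac{79}{144}\right)} = \left(-39\right) \left(- \frac{1}{9768}\right) - \frac{11316}{10893 - \left(- \frac{11}{39} + 79 \cdot \frac{1}{144}\right)} = \frac{13}{3256} - \frac{11316}{10893 - \left(- \frac{11}{39} + \frac{79}{144}\right)} = \frac{13}{3256} - \frac{11316}{10893 - \frac{499}{1872}} = \frac{13}{3256} - \frac{11316}{\frac{20391197}{1872}} = \frac{13}{3256} - \frac{21183552}{20391197} = - \frac{68708559751}{66393737432}$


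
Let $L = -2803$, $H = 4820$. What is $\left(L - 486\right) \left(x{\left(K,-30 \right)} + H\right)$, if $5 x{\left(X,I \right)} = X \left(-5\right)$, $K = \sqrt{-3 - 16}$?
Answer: $-15852980 + 3289 i \sqrt{19} \approx -1.5853 \cdot 10^{7} + 14336.0 i$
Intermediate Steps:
$K = i \sqrt{19}$ ($K = \sqrt{-19} = i \sqrt{19} \approx 4.3589 i$)
$x{\left(X,I \right)} = - X$ ($x{\left(X,I \right)} = \frac{X \left(-5\right)}{5} = \frac{\left(-5\right) X}{5} = - X$)
$\left(L - 486\right) \left(x{\left(K,-30 \right)} + H\right) = \left(-2803 - 486\right) \left(- i \sqrt{19} + 4820\right) = - 3289 \left(- i \sqrt{19} + 4820\right) = - 3289 \left(4820 - i \sqrt{19}\right) = -15852980 + 3289 i \sqrt{19}$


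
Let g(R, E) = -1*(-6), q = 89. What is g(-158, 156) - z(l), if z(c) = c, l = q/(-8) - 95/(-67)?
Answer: 8419/536 ≈ 15.707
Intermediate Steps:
g(R, E) = 6
l = -5203/536 (l = 89/(-8) - 95/(-67) = 89*(-1/8) - 95*(-1/67) = -89/8 + 95/67 = -5203/536 ≈ -9.7071)
g(-158, 156) - z(l) = 6 - 1*(-5203/536) = 6 + 5203/536 = 8419/536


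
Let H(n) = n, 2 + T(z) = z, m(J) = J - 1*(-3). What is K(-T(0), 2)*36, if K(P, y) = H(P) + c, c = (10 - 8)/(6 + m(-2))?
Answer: 576/7 ≈ 82.286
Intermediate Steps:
m(J) = 3 + J (m(J) = J + 3 = 3 + J)
T(z) = -2 + z
c = 2/7 (c = (10 - 8)/(6 + (3 - 2)) = 2/(6 + 1) = 2/7 ≈ 0.28571)
K(P, y) = 2/7 + P (K(P, y) = P + 2/7 = 2/7 + P)
K(-T(0), 2)*36 = (2/7 - (-2 + 0))*36 = (2/7 - 1*(-2))*36 = (2/7 + 2)*36 = (16/7)*36 = 576/7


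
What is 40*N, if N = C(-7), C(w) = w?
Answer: -280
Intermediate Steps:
N = -7
40*N = 40*(-7) = -280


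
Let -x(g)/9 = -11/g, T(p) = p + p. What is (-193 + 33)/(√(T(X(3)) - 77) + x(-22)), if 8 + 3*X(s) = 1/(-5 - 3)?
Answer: 540/77 + 20*I*√2967/77 ≈ 7.013 + 14.148*I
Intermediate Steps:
X(s) = -65/24 (X(s) = -8/3 + 1/(3*(-5 - 3)) = -8/3 + (⅓)/(-8) = -8/3 + (⅓)*(-⅛) = -8/3 - 1/24 = -65/24)
T(p) = 2*p
x(g) = 99/g (x(g) = -(-99)/g = 99/g)
(-193 + 33)/(√(T(X(3)) - 77) + x(-22)) = (-193 + 33)/(√(2*(-65/24) - 77) + 99/(-22)) = -160/(√(-65/12 - 77) + 99*(-1/22)) = -160/(√(-989/12) - 9/2) = -160/(I*√2967/6 - 9/2) = -160/(-9/2 + I*√2967/6)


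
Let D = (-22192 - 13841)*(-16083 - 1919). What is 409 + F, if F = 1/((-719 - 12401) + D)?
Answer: 265299054915/648652946 ≈ 409.00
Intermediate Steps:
D = 648666066 (D = -36033*(-18002) = 648666066)
F = 1/648652946 (F = 1/((-719 - 12401) + 648666066) = 1/(-13120 + 648666066) = 1/648652946 ≈ 1.5417e-9)
409 + F = 409 + 1/648652946 = 265299054915/648652946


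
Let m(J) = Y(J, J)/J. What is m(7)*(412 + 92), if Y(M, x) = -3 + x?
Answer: 288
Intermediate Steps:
m(J) = (-3 + J)/J
m(7)*(412 + 92) = ((-3 + 7)/7)*(412 + 92) = ((⅐)*4)*504 = (4/7)*504 = 288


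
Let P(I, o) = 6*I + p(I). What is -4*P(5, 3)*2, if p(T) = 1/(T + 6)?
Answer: -2648/11 ≈ -240.73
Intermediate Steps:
p(T) = 1/(6 + T)
P(I, o) = 1/(6 + I) + 6*I (P(I, o) = 6*I + 1/(6 + I) = 1/(6 + I) + 6*I)
-4*P(5, 3)*2 = -4*(1 + 6*5*(6 + 5))/(6 + 5)*2 = -4*(1 + 6*5*11)/11*2 = -4*(1 + 330)/11*2 = -4*331/11*2 = -1324/11*2 = -2648/11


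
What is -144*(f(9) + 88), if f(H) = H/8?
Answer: -12834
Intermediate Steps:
f(H) = H/8 (f(H) = H*(⅛) = H/8)
-144*(f(9) + 88) = -144*((⅛)*9 + 88) = -144*(9/8 + 88) = -144*713/8 = -12834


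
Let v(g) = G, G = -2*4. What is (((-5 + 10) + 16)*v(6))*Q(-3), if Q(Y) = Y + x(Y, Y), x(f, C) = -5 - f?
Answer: 840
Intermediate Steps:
G = -8
v(g) = -8
Q(Y) = -5 (Q(Y) = Y + (-5 - Y) = -5)
(((-5 + 10) + 16)*v(6))*Q(-3) = (((-5 + 10) + 16)*(-8))*(-5) = ((5 + 16)*(-8))*(-5) = (21*(-8))*(-5) = -168*(-5) = 840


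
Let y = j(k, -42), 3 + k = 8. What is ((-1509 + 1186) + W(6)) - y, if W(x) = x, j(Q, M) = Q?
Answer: -322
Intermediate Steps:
k = 5 (k = -3 + 8 = 5)
y = 5
((-1509 + 1186) + W(6)) - y = ((-1509 + 1186) + 6) - 1*5 = (-323 + 6) - 5 = -317 - 5 = -322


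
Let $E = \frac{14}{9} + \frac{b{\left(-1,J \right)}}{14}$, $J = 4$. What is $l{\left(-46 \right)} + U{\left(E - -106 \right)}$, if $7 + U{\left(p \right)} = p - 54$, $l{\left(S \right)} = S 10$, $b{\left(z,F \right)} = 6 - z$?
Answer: $- \frac{7433}{18} \approx -412.94$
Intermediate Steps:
$l{\left(S \right)} = 10 S$
$E = \frac{37}{18}$ ($E = \frac{14}{9} + \frac{6 - -1}{14} = 14 \cdot \frac{1}{9} + \left(6 + 1\right) \frac{1}{14} = \frac{14}{9} + 7 \cdot \frac{1}{14} = \frac{14}{9} + \frac{1}{2} = \frac{37}{18} \approx 2.0556$)
$U{\left(p \right)} = -61 + p$ ($U{\left(p \right)} = -7 + \left(p - 54\right) = -7 + \left(-54 + p\right) = -61 + p$)
$l{\left(-46 \right)} + U{\left(E - -106 \right)} = 10 \left(-46\right) + \left(-61 + \left(\frac{37}{18} - -106\right)\right) = -460 + \left(-61 + \left(\frac{37}{18} + 106\right)\right) = -460 + \left(-61 + \frac{1945}{18}\right) = -460 + \frac{847}{18} = - \frac{7433}{18}$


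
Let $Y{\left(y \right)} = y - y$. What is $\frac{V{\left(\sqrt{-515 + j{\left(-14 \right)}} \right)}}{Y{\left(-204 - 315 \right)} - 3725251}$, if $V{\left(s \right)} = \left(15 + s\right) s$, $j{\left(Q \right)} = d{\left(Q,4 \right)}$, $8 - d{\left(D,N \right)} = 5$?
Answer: $\frac{512}{3725251} - \frac{240 i \sqrt{2}}{3725251} \approx 0.00013744 - 9.1111 \cdot 10^{-5} i$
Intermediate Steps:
$d{\left(D,N \right)} = 3$ ($d{\left(D,N \right)} = 8 - 5 = 3$)
$j{\left(Q \right)} = 3$
$Y{\left(y \right)} = 0$
$V{\left(s \right)} = s \left(15 + s\right)$
$\frac{V{\left(\sqrt{-515 + j{\left(-14 \right)}} \right)}}{Y{\left(-204 - 315 \right)} - 3725251} = \frac{\sqrt{-515 + 3} \left(15 + \sqrt{-515 + 3}\right)}{0 - 3725251} = \frac{\sqrt{-512} \left(15 + \sqrt{-512}\right)}{0 - 3725251} = \frac{16 i \sqrt{2} \left(15 + 16 i \sqrt{2}\right)}{-3725251} = 16 i \sqrt{2} \left(15 + 16 i \sqrt{2}\right) \left(- \frac{1}{3725251}\right) = - \frac{16 i \sqrt{2} \left(15 + 16 i \sqrt{2}\right)}{3725251}$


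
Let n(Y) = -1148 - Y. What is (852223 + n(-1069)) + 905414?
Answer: 1757558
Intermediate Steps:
(852223 + n(-1069)) + 905414 = (852223 + (-1148 - 1*(-1069))) + 905414 = (852223 + (-1148 + 1069)) + 905414 = (852223 - 79) + 905414 = 852144 + 905414 = 1757558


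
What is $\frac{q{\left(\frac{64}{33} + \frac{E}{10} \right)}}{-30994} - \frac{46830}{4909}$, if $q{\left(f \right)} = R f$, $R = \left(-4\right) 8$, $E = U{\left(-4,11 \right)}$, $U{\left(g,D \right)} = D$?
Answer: $- \frac{119705154334}{12552337545} \approx -9.5365$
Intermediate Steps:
$E = 11$
$R = -32$
$q{\left(f \right)} = - 32 f$
$\frac{q{\left(\frac{64}{33} + \frac{E}{10} \right)}}{-30994} - \frac{46830}{4909} = \frac{\left(-32\right) \left(\frac{64}{33} + \frac{11}{10}\right)}{-30994} - \frac{46830}{4909} = - 32 \left(64 \cdot \frac{1}{33} + 11 \cdot \frac{1}{10}\right) \left(- \frac{1}{30994}\right) - \frac{46830}{4909} = - 32 \left(\frac{64}{33} + \frac{11}{10}\right) \left(- \frac{1}{30994}\right) - \frac{46830}{4909} = \left(-32\right) \frac{1003}{330} \left(- \frac{1}{30994}\right) - \frac{46830}{4909} = \left(- \frac{16048}{165}\right) \left(- \frac{1}{30994}\right) - \frac{46830}{4909} = \frac{8024}{2557005} - \frac{46830}{4909} = - \frac{119705154334}{12552337545}$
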